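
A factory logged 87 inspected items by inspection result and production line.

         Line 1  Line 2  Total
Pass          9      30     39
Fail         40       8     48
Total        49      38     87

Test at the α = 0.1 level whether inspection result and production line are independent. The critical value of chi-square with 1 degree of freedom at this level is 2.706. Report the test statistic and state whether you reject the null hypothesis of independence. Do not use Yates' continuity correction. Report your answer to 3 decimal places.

31.758; reject H₀

Grand total N = 87.
Expected counts (row total × column total / N):
  Pass, Line 1: 39×49/87 = 21.9655
  Pass, Line 2: 39×38/87 = 17.0345
  Fail, Line 1: 48×49/87 = 27.0345
  Fail, Line 2: 48×38/87 = 20.9655
Contributions (O − E)²/E:
  (9 − 21.9655)²/21.9655 = 7.6531
  (30 − 17.0345)²/17.0345 = 9.8685
  (40 − 27.0345)²/27.0345 = 6.2181
  (8 − 20.9655)²/20.9655 = 8.0181
χ² = 7.6531 + 9.8685 + 6.2181 + 8.0181 = 31.758
df = (2−1)(2−1) = 1. Since 31.758 > 2.706, reject the null hypothesis of independence at α = 0.1.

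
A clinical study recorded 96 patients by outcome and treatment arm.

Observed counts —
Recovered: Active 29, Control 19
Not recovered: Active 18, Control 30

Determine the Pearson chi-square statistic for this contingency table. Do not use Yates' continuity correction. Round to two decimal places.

Row totals: 48, 48. Column totals: 47, 49. Grand total N = 96.
Expected counts (row total × column total / N):
  Recovered, Active: 48×47/96 = 23.500
  Recovered, Control: 48×49/96 = 24.500
  Not recovered, Active: 48×47/96 = 23.500
  Not recovered, Control: 48×49/96 = 24.500
Contributions (O − E)²/E:
  (29 − 23.500)²/23.500 = 1.2872
  (19 − 24.500)²/24.500 = 1.2347
  (18 − 23.500)²/23.500 = 1.2872
  (30 − 24.500)²/24.500 = 1.2347
χ² = 1.2872 + 1.2347 + 1.2872 + 1.2347 = 5.04

5.04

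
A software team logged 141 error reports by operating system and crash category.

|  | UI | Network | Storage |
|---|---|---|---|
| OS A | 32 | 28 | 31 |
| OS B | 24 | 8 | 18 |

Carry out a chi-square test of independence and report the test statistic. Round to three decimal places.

Row totals: 91, 50. Column totals: 56, 36, 49. Grand total N = 141.
Expected counts (row total × column total / N):
  OS A, UI: 91×56/141 = 36.1418
  OS A, Network: 91×36/141 = 23.2340
  OS A, Storage: 91×49/141 = 31.6241
  OS B, UI: 50×56/141 = 19.8582
  OS B, Network: 50×36/141 = 12.7660
  OS B, Storage: 50×49/141 = 17.3759
Contributions (O − E)²/E:
  (32 − 36.1418)²/36.1418 = 0.4746
  (28 − 23.2340)²/23.2340 = 0.9777
  (31 − 31.6241)²/31.6241 = 0.0123
  (24 − 19.8582)²/19.8582 = 0.8639
  (8 − 12.7660)²/12.7660 = 1.7793
  (18 − 17.3759)²/17.3759 = 0.0224
χ² = 0.4746 + 0.9777 + 0.0123 + 0.8639 + 1.7793 + 0.0224 = 4.130

4.130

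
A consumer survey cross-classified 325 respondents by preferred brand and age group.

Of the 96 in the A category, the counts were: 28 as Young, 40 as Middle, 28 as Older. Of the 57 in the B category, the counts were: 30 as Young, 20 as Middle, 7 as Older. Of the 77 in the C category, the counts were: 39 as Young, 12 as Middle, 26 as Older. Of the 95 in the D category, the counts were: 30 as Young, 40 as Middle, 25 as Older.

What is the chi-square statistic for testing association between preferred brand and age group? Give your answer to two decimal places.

Row totals: 96, 57, 77, 95. Column totals: 127, 112, 86. Grand total N = 325.
Expected counts (row total × column total / N):
  A, Young: 96×127/325 = 37.514
  A, Middle: 96×112/325 = 33.083
  A, Older: 96×86/325 = 25.403
  B, Young: 57×127/325 = 22.274
  B, Middle: 57×112/325 = 19.643
  B, Older: 57×86/325 = 15.083
  C, Young: 77×127/325 = 30.089
  C, Middle: 77×112/325 = 26.535
  C, Older: 77×86/325 = 20.375
  D, Young: 95×127/325 = 37.123
  D, Middle: 95×112/325 = 32.738
  D, Older: 95×86/325 = 25.138
Contributions (O − E)²/E:
  (28 − 37.514)²/37.514 = 2.4129
  (40 − 33.083)²/33.083 = 1.4462
  (28 − 25.403)²/25.403 = 0.2655
  (30 − 22.274)²/22.274 = 2.6799
  (20 − 19.643)²/19.643 = 0.0065
  (7 − 15.083)²/15.083 = 4.3317
  (39 − 30.089)²/30.089 = 2.6390
  (12 − 26.535)²/26.535 = 7.9618
  (26 − 20.375)²/20.375 = 1.5529
  (30 − 37.123)²/37.123 = 1.3667
  (40 − 32.738)²/32.738 = 1.6109
  (25 − 25.138)²/25.138 = 0.0008
χ² = 2.4129 + 1.4462 + 0.2655 + 2.6799 + 0.0065 + 4.3317 + 2.6390 + 7.9618 + 1.5529 + 1.3667 + 1.6109 + 0.0008 = 26.27

26.27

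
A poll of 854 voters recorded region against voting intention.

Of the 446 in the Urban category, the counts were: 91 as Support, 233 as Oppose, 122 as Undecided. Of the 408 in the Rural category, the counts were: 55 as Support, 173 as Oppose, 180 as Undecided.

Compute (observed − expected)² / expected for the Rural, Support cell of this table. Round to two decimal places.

Row total (Rural) = 408; column total (Support) = 146; N = 854.
Expected count E = 408 × 146 / 854 = 69.752.
Contribution = (O − E)²/E = (55 − 69.752)² / 69.752 = 3.12.

3.12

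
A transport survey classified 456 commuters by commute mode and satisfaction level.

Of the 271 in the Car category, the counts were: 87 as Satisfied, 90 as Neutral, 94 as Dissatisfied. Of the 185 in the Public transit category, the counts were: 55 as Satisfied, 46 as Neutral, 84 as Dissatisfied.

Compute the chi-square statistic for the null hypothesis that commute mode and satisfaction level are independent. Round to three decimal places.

Row totals: 271, 185. Column totals: 142, 136, 178. Grand total N = 456.
Expected counts (row total × column total / N):
  Car, Satisfied: 271×142/456 = 84.3904
  Car, Neutral: 271×136/456 = 80.8246
  Car, Dissatisfied: 271×178/456 = 105.7851
  Public transit, Satisfied: 185×142/456 = 57.6096
  Public transit, Neutral: 185×136/456 = 55.1754
  Public transit, Dissatisfied: 185×178/456 = 72.2149
Contributions (O − E)²/E:
  (87 − 84.3904)²/84.3904 = 0.0807
  (90 − 80.8246)²/80.8246 = 1.0416
  (94 − 105.7851)²/105.7851 = 1.3129
  (55 − 57.6096)²/57.6096 = 0.1182
  (46 − 55.1754)²/55.1754 = 1.5258
  (84 − 72.2149)²/72.2149 = 1.9233
χ² = 0.0807 + 1.0416 + 1.3129 + 0.1182 + 1.5258 + 1.9233 = 6.003

6.003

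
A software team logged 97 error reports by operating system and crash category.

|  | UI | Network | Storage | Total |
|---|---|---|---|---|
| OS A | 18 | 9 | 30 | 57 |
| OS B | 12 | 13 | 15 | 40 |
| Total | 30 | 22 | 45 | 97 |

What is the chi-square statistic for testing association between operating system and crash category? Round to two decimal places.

Grand total N = 97.
Expected counts (row total × column total / N):
  OS A, UI: 57×30/97 = 17.629
  OS A, Network: 57×22/97 = 12.928
  OS A, Storage: 57×45/97 = 26.443
  OS B, UI: 40×30/97 = 12.371
  OS B, Network: 40×22/97 = 9.072
  OS B, Storage: 40×45/97 = 18.557
Contributions (O − E)²/E:
  (18 − 17.629)²/17.629 = 0.0078
  (9 − 12.928)²/12.928 = 1.1935
  (30 − 26.443)²/26.443 = 0.4785
  (12 − 12.371)²/12.371 = 0.0111
  (13 − 9.072)²/9.072 = 1.7007
  (15 − 18.557)²/18.557 = 0.6818
χ² = 0.0078 + 1.1935 + 0.4785 + 0.0111 + 1.7007 + 0.6818 = 4.07

4.07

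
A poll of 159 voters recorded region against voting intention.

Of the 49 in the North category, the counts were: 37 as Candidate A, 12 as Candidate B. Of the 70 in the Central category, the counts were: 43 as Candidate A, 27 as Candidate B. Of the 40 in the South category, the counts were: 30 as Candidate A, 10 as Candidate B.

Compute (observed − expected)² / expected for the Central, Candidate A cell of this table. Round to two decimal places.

Row total (Central) = 70; column total (Candidate A) = 110; N = 159.
Expected count E = 70 × 110 / 159 = 48.428.
Contribution = (O − E)²/E = (43 − 48.428)² / 48.428 = 0.61.

0.61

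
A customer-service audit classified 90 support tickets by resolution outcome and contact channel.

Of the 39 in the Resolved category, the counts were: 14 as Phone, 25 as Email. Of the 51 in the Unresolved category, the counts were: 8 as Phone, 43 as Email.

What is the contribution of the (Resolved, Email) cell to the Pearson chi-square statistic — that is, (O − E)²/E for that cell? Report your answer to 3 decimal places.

0.677

Row total (Resolved) = 39; column total (Email) = 68; N = 90.
Expected count E = 39 × 68 / 90 = 29.4667.
Contribution = (O − E)²/E = (25 − 29.4667)² / 29.4667 = 0.677.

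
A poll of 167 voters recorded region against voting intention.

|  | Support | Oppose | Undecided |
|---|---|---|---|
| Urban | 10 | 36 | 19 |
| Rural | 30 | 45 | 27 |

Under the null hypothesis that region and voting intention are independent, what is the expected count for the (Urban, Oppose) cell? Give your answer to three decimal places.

Row total (Urban) = 65; column total (Oppose) = 81; grand total N = 167.
Expected count = (row total × column total) / N = 65 × 81 / 167 = 31.527.

31.527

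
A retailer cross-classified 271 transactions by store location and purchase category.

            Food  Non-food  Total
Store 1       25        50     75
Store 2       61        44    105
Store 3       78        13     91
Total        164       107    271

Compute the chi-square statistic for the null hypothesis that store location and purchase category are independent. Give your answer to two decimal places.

Grand total N = 271.
Expected counts (row total × column total / N):
  Store 1, Food: 75×164/271 = 45.387
  Store 1, Non-food: 75×107/271 = 29.613
  Store 2, Food: 105×164/271 = 63.542
  Store 2, Non-food: 105×107/271 = 41.458
  Store 3, Food: 91×164/271 = 55.070
  Store 3, Non-food: 91×107/271 = 35.930
Contributions (O − E)²/E:
  (25 − 45.387)²/45.387 = 9.1575
  (50 − 29.613)²/29.613 = 14.0354
  (61 − 63.542)²/63.542 = 0.1017
  (44 − 41.458)²/41.458 = 0.1559
  (78 − 55.070)²/55.070 = 9.5476
  (13 − 35.930)²/35.930 = 14.6336
χ² = 9.1575 + 14.0354 + 0.1017 + 0.1559 + 9.5476 + 14.6336 = 47.63

47.63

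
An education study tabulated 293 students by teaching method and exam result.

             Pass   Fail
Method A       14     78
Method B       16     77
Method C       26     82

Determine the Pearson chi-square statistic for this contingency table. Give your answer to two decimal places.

2.84

Row totals: 92, 93, 108. Column totals: 56, 237. Grand total N = 293.
Expected counts (row total × column total / N):
  Method A, Pass: 92×56/293 = 17.584
  Method A, Fail: 92×237/293 = 74.416
  Method B, Pass: 93×56/293 = 17.775
  Method B, Fail: 93×237/293 = 75.225
  Method C, Pass: 108×56/293 = 20.642
  Method C, Fail: 108×237/293 = 87.358
Contributions (O − E)²/E:
  (14 − 17.584)²/17.584 = 0.7305
  (78 − 74.416)²/74.416 = 0.1726
  (16 − 17.775)²/17.775 = 0.1773
  (77 − 75.225)²/75.225 = 0.0419
  (26 − 20.642)²/20.642 = 1.3908
  (82 − 87.358)²/87.358 = 0.3286
χ² = 0.7305 + 0.1726 + 0.1773 + 0.0419 + 1.3908 + 0.3286 = 2.84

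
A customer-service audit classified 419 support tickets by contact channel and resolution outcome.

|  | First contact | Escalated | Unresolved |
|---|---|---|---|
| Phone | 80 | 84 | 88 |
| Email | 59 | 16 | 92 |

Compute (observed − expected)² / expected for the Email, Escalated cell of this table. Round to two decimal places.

Row total (Email) = 167; column total (Escalated) = 100; N = 419.
Expected count E = 167 × 100 / 419 = 39.857.
Contribution = (O − E)²/E = (16 − 39.857)² / 39.857 = 14.28.

14.28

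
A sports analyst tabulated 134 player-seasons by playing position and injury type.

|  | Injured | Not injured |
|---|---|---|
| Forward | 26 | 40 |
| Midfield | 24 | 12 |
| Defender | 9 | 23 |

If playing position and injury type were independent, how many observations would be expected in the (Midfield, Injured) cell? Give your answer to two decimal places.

15.85

Row total (Midfield) = 36; column total (Injured) = 59; grand total N = 134.
Expected count = (row total × column total) / N = 36 × 59 / 134 = 15.85.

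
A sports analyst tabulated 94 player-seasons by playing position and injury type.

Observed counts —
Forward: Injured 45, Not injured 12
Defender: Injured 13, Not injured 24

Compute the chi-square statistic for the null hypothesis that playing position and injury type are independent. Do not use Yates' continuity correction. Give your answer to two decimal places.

Row totals: 57, 37. Column totals: 58, 36. Grand total N = 94.
Expected counts (row total × column total / N):
  Forward, Injured: 57×58/94 = 35.17021
  Forward, Not injured: 57×36/94 = 21.82979
  Defender, Injured: 37×58/94 = 22.82979
  Defender, Not injured: 37×36/94 = 14.17021
Contributions (O − E)²/E:
  (45 − 35.17021)²/35.17021 = 2.7473
  (12 − 21.82979)²/21.82979 = 4.4263
  (13 − 22.82979)²/22.82979 = 4.2324
  (24 − 14.17021)²/14.17021 = 6.8189
χ² = 2.7473 + 4.4263 + 4.2324 + 6.8189 = 18.22

18.22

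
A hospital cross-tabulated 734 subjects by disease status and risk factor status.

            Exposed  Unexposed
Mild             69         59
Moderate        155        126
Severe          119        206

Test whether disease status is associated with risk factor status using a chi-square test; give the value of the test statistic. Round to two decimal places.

Row totals: 128, 281, 325. Column totals: 343, 391. Grand total N = 734.
Expected counts (row total × column total / N):
  Mild, Exposed: 128×343/734 = 59.815
  Mild, Unexposed: 128×391/734 = 68.185
  Moderate, Exposed: 281×343/734 = 131.312
  Moderate, Unexposed: 281×391/734 = 149.688
  Severe, Exposed: 325×343/734 = 151.873
  Severe, Unexposed: 325×391/734 = 173.127
Contributions (O − E)²/E:
  (69 − 59.815)²/59.815 = 1.4104
  (59 − 68.185)²/68.185 = 1.2373
  (155 − 131.312)²/131.312 = 4.2732
  (126 − 149.688)²/149.688 = 3.7486
  (119 − 151.873)²/151.873 = 7.1154
  (206 − 173.127)²/173.127 = 6.2419
χ² = 1.4104 + 1.2373 + 4.2732 + 3.7486 + 7.1154 + 6.2419 = 24.03

24.03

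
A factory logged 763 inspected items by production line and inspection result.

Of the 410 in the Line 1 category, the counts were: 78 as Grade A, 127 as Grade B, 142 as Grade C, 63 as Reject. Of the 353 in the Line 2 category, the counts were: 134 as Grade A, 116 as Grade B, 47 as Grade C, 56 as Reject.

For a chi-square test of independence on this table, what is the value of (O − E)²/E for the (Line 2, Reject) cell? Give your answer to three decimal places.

Row total (Line 2) = 353; column total (Reject) = 119; N = 763.
Expected count E = 353 × 119 / 763 = 55.0550.
Contribution = (O − E)²/E = (56 − 55.0550)² / 55.0550 = 0.016.

0.016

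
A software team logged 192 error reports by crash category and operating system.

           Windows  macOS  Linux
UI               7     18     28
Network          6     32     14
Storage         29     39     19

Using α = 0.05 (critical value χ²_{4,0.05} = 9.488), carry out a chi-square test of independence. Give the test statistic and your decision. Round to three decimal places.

Row totals: 53, 52, 87. Column totals: 42, 89, 61. Grand total N = 192.
Expected counts (row total × column total / N):
  UI, Windows: 53×42/192 = 11.5938
  UI, macOS: 53×89/192 = 24.5677
  UI, Linux: 53×61/192 = 16.8385
  Network, Windows: 52×42/192 = 11.3750
  Network, macOS: 52×89/192 = 24.1042
  Network, Linux: 52×61/192 = 16.5208
  Storage, Windows: 87×42/192 = 19.0312
  Storage, macOS: 87×89/192 = 40.3281
  Storage, Linux: 87×61/192 = 27.6406
Contributions (O − E)²/E:
  (7 − 11.5938)²/11.5938 = 1.8202
  (18 − 24.5677)²/24.5677 = 1.7557
  (28 − 16.8385)²/16.8385 = 7.3985
  (6 − 11.3750)²/11.3750 = 2.5398
  (32 − 24.1042)²/24.1042 = 2.5864
  (14 − 16.5208)²/16.5208 = 0.3846
  (29 − 19.0312)²/19.0312 = 5.2218
  (39 − 40.3281)²/40.3281 = 0.0437
  (19 − 27.6406)²/27.6406 = 2.7011
χ² = 1.8202 + 1.7557 + 7.3985 + 2.5398 + 2.5864 + 0.3846 + 5.2218 + 0.0437 + 2.7011 = 24.452
df = (3−1)(3−1) = 4. Since 24.452 > 9.488, reject the null hypothesis of independence at α = 0.05.

24.452; reject H₀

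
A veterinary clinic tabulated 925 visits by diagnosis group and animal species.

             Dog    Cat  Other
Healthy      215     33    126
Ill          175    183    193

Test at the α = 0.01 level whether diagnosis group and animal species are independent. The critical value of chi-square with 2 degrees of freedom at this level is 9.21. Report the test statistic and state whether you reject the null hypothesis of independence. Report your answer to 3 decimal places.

91.835; reject H₀

Row totals: 374, 551. Column totals: 390, 216, 319. Grand total N = 925.
Expected counts (row total × column total / N):
  Healthy, Dog: 374×390/925 = 157.6865
  Healthy, Cat: 374×216/925 = 87.3341
  Healthy, Other: 374×319/925 = 128.9795
  Ill, Dog: 551×390/925 = 232.3135
  Ill, Cat: 551×216/925 = 128.6659
  Ill, Other: 551×319/925 = 190.0205
Contributions (O − E)²/E:
  (215 − 157.6865)²/157.6865 = 20.8314
  (33 − 87.3341)²/87.3341 = 33.8035
  (126 − 128.9795)²/128.9795 = 0.0688
  (175 − 232.3135)²/232.3135 = 14.1397
  (183 − 128.6659)²/128.6659 = 22.9447
  (193 − 190.0205)²/190.0205 = 0.0467
χ² = 20.8314 + 33.8035 + 0.0688 + 14.1397 + 22.9447 + 0.0467 = 91.835
df = (2−1)(3−1) = 2. Since 91.835 > 9.21, reject the null hypothesis of independence at α = 0.01.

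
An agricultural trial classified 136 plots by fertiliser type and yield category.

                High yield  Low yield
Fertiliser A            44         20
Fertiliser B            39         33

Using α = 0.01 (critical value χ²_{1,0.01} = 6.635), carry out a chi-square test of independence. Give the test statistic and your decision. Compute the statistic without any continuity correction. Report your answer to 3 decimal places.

3.030; fail to reject H₀

Row totals: 64, 72. Column totals: 83, 53. Grand total N = 136.
Expected counts (row total × column total / N):
  Fertiliser A, High yield: 64×83/136 = 39.0588
  Fertiliser A, Low yield: 64×53/136 = 24.9412
  Fertiliser B, High yield: 72×83/136 = 43.9412
  Fertiliser B, Low yield: 72×53/136 = 28.0588
Contributions (O − E)²/E:
  (44 − 39.0588)²/39.0588 = 0.6251
  (20 − 24.9412)²/24.9412 = 0.9789
  (39 − 43.9412)²/43.9412 = 0.5556
  (33 − 28.0588)²/28.0588 = 0.8702
χ² = 0.6251 + 0.9789 + 0.5556 + 0.8702 = 3.030
df = (2−1)(2−1) = 1. Since 3.030 < 6.635, fail to reject the null hypothesis of independence at α = 0.01.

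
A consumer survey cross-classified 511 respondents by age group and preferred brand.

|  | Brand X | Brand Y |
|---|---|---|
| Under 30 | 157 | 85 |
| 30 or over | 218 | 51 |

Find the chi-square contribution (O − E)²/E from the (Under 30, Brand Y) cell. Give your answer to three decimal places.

6.584

Row total (Under 30) = 242; column total (Brand Y) = 136; N = 511.
Expected count E = 242 × 136 / 511 = 64.4070.
Contribution = (O − E)²/E = (85 − 64.4070)² / 64.4070 = 6.584.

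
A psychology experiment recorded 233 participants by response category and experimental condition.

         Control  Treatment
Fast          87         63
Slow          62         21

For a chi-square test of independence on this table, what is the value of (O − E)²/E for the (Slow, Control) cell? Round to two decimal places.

Row total (Slow) = 83; column total (Control) = 149; N = 233.
Expected count E = 83 × 149 / 233 = 53.077.
Contribution = (O − E)²/E = (62 − 53.077)² / 53.077 = 1.50.

1.50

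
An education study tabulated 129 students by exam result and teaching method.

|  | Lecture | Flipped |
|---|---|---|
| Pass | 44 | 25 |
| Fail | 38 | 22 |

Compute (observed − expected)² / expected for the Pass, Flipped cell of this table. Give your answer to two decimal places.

Row total (Pass) = 69; column total (Flipped) = 47; N = 129.
Expected count E = 69 × 47 / 129 = 25.140.
Contribution = (O − E)²/E = (25 − 25.140)² / 25.140 = 0.00.

0.00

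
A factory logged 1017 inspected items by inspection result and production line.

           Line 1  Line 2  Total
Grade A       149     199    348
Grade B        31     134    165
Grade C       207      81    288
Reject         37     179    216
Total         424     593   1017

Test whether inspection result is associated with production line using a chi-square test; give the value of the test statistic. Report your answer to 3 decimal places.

Grand total N = 1017.
Expected counts (row total × column total / N):
  Grade A, Line 1: 348×424/1017 = 145.0855
  Grade A, Line 2: 348×593/1017 = 202.9145
  Grade B, Line 1: 165×424/1017 = 68.7906
  Grade B, Line 2: 165×593/1017 = 96.2094
  Grade C, Line 1: 288×424/1017 = 120.0708
  Grade C, Line 2: 288×593/1017 = 167.9292
  Reject, Line 1: 216×424/1017 = 90.0531
  Reject, Line 2: 216×593/1017 = 125.9469
Contributions (O − E)²/E:
  (149 − 145.0855)²/145.0855 = 0.1056
  (199 − 202.9145)²/202.9145 = 0.0755
  (31 − 68.7906)²/68.7906 = 20.7605
  (134 − 96.2094)²/96.2094 = 14.8440
  (207 − 120.0708)²/120.0708 = 62.9352
  (81 − 167.9292)²/167.9292 = 44.9992
  (37 − 90.0531)²/90.0531 = 31.2552
  (179 − 125.9469)²/125.9469 = 22.3478
χ² = 0.1056 + 0.0755 + 20.7605 + 14.8440 + 62.9352 + 44.9992 + 31.2552 + 22.3478 = 197.323

197.323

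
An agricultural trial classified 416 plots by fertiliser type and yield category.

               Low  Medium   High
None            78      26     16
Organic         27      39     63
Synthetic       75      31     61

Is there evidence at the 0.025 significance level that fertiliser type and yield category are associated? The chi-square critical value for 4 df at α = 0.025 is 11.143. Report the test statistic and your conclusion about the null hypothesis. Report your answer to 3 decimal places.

56.488; reject H₀

Row totals: 120, 129, 167. Column totals: 180, 96, 140. Grand total N = 416.
Expected counts (row total × column total / N):
  None, Low: 120×180/416 = 51.9231
  None, Medium: 120×96/416 = 27.6923
  None, High: 120×140/416 = 40.3846
  Organic, Low: 129×180/416 = 55.8173
  Organic, Medium: 129×96/416 = 29.7692
  Organic, High: 129×140/416 = 43.4135
  Synthetic, Low: 167×180/416 = 72.2596
  Synthetic, Medium: 167×96/416 = 38.5385
  Synthetic, High: 167×140/416 = 56.2019
Contributions (O − E)²/E:
  (78 − 51.9231)²/51.9231 = 13.0964
  (26 − 27.6923)²/27.6923 = 0.1034
  (16 − 40.3846)²/40.3846 = 14.7237
  (27 − 55.8173)²/55.8173 = 14.8778
  (39 − 29.7692)²/29.7692 = 2.8623
  (63 − 43.4135)²/43.4135 = 8.8367
  (75 − 72.2596)²/72.2596 = 0.1039
  (31 − 38.5385)²/38.5385 = 1.4746
  (61 − 56.2019)²/56.2019 = 0.4096
χ² = 13.0964 + 0.1034 + 14.7237 + 14.8778 + 2.8623 + 8.8367 + 0.1039 + 1.4746 + 0.4096 = 56.488
df = (3−1)(3−1) = 4. Since 56.488 > 11.143, reject the null hypothesis of independence at α = 0.025.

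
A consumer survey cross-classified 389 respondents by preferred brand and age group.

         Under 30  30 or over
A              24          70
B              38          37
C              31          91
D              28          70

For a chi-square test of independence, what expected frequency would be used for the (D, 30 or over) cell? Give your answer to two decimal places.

67.52

Row total (D) = 98; column total (30 or over) = 268; grand total N = 389.
Expected count = (row total × column total) / N = 98 × 268 / 389 = 67.52.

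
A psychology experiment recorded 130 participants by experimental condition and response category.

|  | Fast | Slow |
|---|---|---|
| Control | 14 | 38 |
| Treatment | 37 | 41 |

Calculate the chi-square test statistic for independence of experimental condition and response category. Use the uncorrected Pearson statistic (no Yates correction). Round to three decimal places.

Row totals: 52, 78. Column totals: 51, 79. Grand total N = 130.
Expected counts (row total × column total / N):
  Control, Fast: 52×51/130 = 20.4000
  Control, Slow: 52×79/130 = 31.6000
  Treatment, Fast: 78×51/130 = 30.6000
  Treatment, Slow: 78×79/130 = 47.4000
Contributions (O − E)²/E:
  (14 − 20.4000)²/20.4000 = 2.0078
  (38 − 31.6000)²/31.6000 = 1.2962
  (37 − 30.6000)²/30.6000 = 1.3386
  (41 − 47.4000)²/47.4000 = 0.8641
χ² = 2.0078 + 1.2962 + 1.3386 + 0.8641 = 5.507

5.507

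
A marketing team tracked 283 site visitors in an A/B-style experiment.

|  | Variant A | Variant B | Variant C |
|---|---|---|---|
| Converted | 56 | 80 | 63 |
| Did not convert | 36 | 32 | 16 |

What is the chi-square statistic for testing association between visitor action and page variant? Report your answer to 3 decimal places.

7.366

Row totals: 199, 84. Column totals: 92, 112, 79. Grand total N = 283.
Expected counts (row total × column total / N):
  Converted, Variant A: 199×92/283 = 64.6926
  Converted, Variant B: 199×112/283 = 78.7562
  Converted, Variant C: 199×79/283 = 55.5512
  Did not convert, Variant A: 84×92/283 = 27.3074
  Did not convert, Variant B: 84×112/283 = 33.2438
  Did not convert, Variant C: 84×79/283 = 23.4488
Contributions (O − E)²/E:
  (56 − 64.6926)²/64.6926 = 1.1680
  (80 − 78.7562)²/78.7562 = 0.0196
  (63 − 55.5512)²/55.5512 = 0.9988
  (36 − 27.3074)²/27.3074 = 2.7671
  (32 − 33.2438)²/33.2438 = 0.0465
  (16 − 23.4488)²/23.4488 = 2.3662
χ² = 1.1680 + 0.0196 + 0.9988 + 2.7671 + 0.0465 + 2.3662 = 7.366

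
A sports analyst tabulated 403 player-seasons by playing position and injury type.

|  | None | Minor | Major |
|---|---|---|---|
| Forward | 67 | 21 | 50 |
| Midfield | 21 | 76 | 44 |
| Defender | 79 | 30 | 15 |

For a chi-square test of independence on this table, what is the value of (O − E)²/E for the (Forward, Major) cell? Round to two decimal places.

4.30

Row total (Forward) = 138; column total (Major) = 109; N = 403.
Expected count E = 138 × 109 / 403 = 37.325.
Contribution = (O − E)²/E = (50 − 37.325)² / 37.325 = 4.30.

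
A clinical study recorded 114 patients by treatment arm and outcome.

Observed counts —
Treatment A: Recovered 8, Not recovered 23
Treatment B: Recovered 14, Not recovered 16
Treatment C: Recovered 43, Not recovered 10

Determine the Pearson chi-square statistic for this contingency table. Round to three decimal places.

26.209

Row totals: 31, 30, 53. Column totals: 65, 49. Grand total N = 114.
Expected counts (row total × column total / N):
  Treatment A, Recovered: 31×65/114 = 17.6754
  Treatment A, Not recovered: 31×49/114 = 13.3246
  Treatment B, Recovered: 30×65/114 = 17.1053
  Treatment B, Not recovered: 30×49/114 = 12.8947
  Treatment C, Recovered: 53×65/114 = 30.2193
  Treatment C, Not recovered: 53×49/114 = 22.7807
Contributions (O − E)²/E:
  (8 − 17.6754)²/17.6754 = 5.2963
  (23 − 13.3246)²/13.3246 = 7.0256
  (14 − 17.1053)²/17.1053 = 0.5637
  (16 − 12.8947)²/12.8947 = 0.7478
  (43 − 30.2193)²/30.2193 = 5.4054
  (10 − 22.7807)²/22.7807 = 7.1704
χ² = 5.2963 + 7.0256 + 0.5637 + 0.7478 + 5.4054 + 7.1704 = 26.209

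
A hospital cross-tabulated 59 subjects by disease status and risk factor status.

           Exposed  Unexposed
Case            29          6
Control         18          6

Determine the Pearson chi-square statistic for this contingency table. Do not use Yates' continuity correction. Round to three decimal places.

Row totals: 35, 24. Column totals: 47, 12. Grand total N = 59.
Expected counts (row total × column total / N):
  Case, Exposed: 35×47/59 = 27.8814
  Case, Unexposed: 35×12/59 = 7.1186
  Control, Exposed: 24×47/59 = 19.1186
  Control, Unexposed: 24×12/59 = 4.8814
Contributions (O − E)²/E:
  (29 − 27.8814)²/27.8814 = 0.0449
  (6 − 7.1186)²/7.1186 = 0.1758
  (18 − 19.1186)²/19.1186 = 0.0654
  (6 − 4.8814)²/4.8814 = 0.2563
χ² = 0.0449 + 0.1758 + 0.0654 + 0.2563 = 0.542

0.542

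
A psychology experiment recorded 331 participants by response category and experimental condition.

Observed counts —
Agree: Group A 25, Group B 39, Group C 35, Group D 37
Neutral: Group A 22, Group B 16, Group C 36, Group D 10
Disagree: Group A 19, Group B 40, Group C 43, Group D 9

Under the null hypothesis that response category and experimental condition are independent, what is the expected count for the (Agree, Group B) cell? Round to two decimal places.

Row total (Agree) = 136; column total (Group B) = 95; grand total N = 331.
Expected count = (row total × column total) / N = 136 × 95 / 331 = 39.03.

39.03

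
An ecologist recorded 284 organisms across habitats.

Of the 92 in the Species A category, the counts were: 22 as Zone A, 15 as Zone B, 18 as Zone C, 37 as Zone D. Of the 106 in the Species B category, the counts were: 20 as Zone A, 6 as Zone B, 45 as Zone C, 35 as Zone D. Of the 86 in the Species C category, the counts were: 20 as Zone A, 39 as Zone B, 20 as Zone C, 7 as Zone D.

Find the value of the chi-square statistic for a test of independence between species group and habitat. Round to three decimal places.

Row totals: 92, 106, 86. Column totals: 62, 60, 83, 79. Grand total N = 284.
Expected counts (row total × column total / N):
  Species A, Zone A: 92×62/284 = 20.0845
  Species A, Zone B: 92×60/284 = 19.4366
  Species A, Zone C: 92×83/284 = 26.8873
  Species A, Zone D: 92×79/284 = 25.5915
  Species B, Zone A: 106×62/284 = 23.1408
  Species B, Zone B: 106×60/284 = 22.3944
  Species B, Zone C: 106×83/284 = 30.9789
  Species B, Zone D: 106×79/284 = 29.4859
  Species C, Zone A: 86×62/284 = 18.7746
  Species C, Zone B: 86×60/284 = 18.1690
  Species C, Zone C: 86×83/284 = 25.1338
  Species C, Zone D: 86×79/284 = 23.9225
Contributions (O − E)²/E:
  (22 − 20.0845)²/20.0845 = 0.1827
  (15 − 19.4366)²/19.4366 = 1.0127
  (18 − 26.8873)²/26.8873 = 2.9376
  (37 − 25.5915)²/25.5915 = 5.0858
  (20 − 23.1408)²/23.1408 = 0.4263
  (6 − 22.3944)²/22.3944 = 12.0019
  (45 − 30.9789)²/30.9789 = 6.3460
  (35 − 29.4859)²/29.4859 = 1.0312
  (20 − 18.7746)²/18.7746 = 0.0800
  (39 − 18.1690)²/18.1690 = 23.8830
  (20 − 25.1338)²/25.1338 = 1.0486
  (7 − 23.9225)²/23.9225 = 11.9708
χ² = 0.1827 + 1.0127 + 2.9376 + 5.0858 + 0.4263 + 12.0019 + 6.3460 + 1.0312 + 0.0800 + 23.8830 + 1.0486 + 11.9708 = 66.007

66.007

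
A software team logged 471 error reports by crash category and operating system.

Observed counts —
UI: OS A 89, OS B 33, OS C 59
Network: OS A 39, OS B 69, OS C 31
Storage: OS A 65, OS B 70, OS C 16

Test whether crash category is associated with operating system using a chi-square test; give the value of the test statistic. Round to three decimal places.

Row totals: 181, 139, 151. Column totals: 193, 172, 106. Grand total N = 471.
Expected counts (row total × column total / N):
  UI, OS A: 181×193/471 = 74.16773
  UI, OS B: 181×172/471 = 66.09766
  UI, OS C: 181×106/471 = 40.73461
  Network, OS A: 139×193/471 = 56.95754
  Network, OS B: 139×172/471 = 50.76008
  Network, OS C: 139×106/471 = 31.28238
  Storage, OS A: 151×193/471 = 61.87473
  Storage, OS B: 151×172/471 = 55.14225
  Storage, OS C: 151×106/471 = 33.98301
Contributions (O − E)²/E:
  (89 − 74.16773)²/74.16773 = 2.9662
  (33 − 66.09766)²/66.09766 = 16.5733
  (59 − 40.73461)²/40.73461 = 8.1902
  (39 − 56.95754)²/56.95754 = 5.6616
  (69 − 50.76008)²/50.76008 = 6.5543
  (31 − 31.28238)²/31.28238 = 0.0025
  (65 − 61.87473)²/61.87473 = 0.1579
  (70 − 55.14225)²/55.14225 = 4.0033
  (16 − 33.98301)²/33.98301 = 9.5162
χ² = 2.9662 + 16.5733 + 8.1902 + 5.6616 + 6.5543 + 0.0025 + 0.1579 + 4.0033 + 9.5162 = 53.626

53.626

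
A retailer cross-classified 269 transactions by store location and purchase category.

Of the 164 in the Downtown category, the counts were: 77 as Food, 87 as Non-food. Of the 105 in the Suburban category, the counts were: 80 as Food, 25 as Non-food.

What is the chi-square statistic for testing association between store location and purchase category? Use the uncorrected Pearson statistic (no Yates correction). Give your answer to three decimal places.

22.522

Row totals: 164, 105. Column totals: 157, 112. Grand total N = 269.
Expected counts (row total × column total / N):
  Downtown, Food: 164×157/269 = 95.7175
  Downtown, Non-food: 164×112/269 = 68.2825
  Suburban, Food: 105×157/269 = 61.2825
  Suburban, Non-food: 105×112/269 = 43.7175
Contributions (O − E)²/E:
  (77 − 95.7175)²/95.7175 = 3.6602
  (87 − 68.2825)²/68.2825 = 5.1308
  (80 − 61.2825)²/61.2825 = 5.7169
  (25 − 43.7175)²/43.7175 = 8.0138
χ² = 3.6602 + 5.1308 + 5.7169 + 8.0138 = 22.522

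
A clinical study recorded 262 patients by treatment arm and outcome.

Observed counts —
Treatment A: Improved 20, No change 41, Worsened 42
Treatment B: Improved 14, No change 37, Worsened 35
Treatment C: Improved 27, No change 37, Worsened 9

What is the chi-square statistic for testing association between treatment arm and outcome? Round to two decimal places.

Row totals: 103, 86, 73. Column totals: 61, 115, 86. Grand total N = 262.
Expected counts (row total × column total / N):
  Treatment A, Improved: 103×61/262 = 23.981
  Treatment A, No change: 103×115/262 = 45.210
  Treatment A, Worsened: 103×86/262 = 33.809
  Treatment B, Improved: 86×61/262 = 20.023
  Treatment B, No change: 86×115/262 = 37.748
  Treatment B, Worsened: 86×86/262 = 28.229
  Treatment C, Improved: 73×61/262 = 16.996
  Treatment C, No change: 73×115/262 = 32.042
  Treatment C, Worsened: 73×86/262 = 23.962
Contributions (O − E)²/E:
  (20 − 23.981)²/23.981 = 0.6609
  (41 − 45.210)²/45.210 = 0.3920
  (42 − 33.809)²/33.809 = 1.9845
  (14 − 20.023)²/20.023 = 1.8117
  (37 − 37.748)²/37.748 = 0.0148
  (35 − 28.229)²/28.229 = 1.6241
  (27 − 16.996)²/16.996 = 5.8884
  (37 − 32.042)²/32.042 = 0.7672
  (9 − 23.962)²/23.962 = 9.3424
χ² = 0.6609 + 0.3920 + 1.9845 + 1.8117 + 0.0148 + 1.6241 + 5.8884 + 0.7672 + 9.3424 = 22.49

22.49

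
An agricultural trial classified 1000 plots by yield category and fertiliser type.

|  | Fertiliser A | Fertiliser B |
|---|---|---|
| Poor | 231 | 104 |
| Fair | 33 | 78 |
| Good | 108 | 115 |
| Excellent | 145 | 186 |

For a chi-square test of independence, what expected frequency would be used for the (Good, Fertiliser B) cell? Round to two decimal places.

107.71

Row total (Good) = 223; column total (Fertiliser B) = 483; grand total N = 1000.
Expected count = (row total × column total) / N = 223 × 483 / 1000 = 107.71.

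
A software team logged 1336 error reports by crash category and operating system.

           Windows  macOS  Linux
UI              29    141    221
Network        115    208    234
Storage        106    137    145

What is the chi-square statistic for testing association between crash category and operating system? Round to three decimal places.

61.101

Row totals: 391, 557, 388. Column totals: 250, 486, 600. Grand total N = 1336.
Expected counts (row total × column total / N):
  UI, Windows: 391×250/1336 = 73.1662
  UI, macOS: 391×486/1336 = 142.2350
  UI, Linux: 391×600/1336 = 175.5988
  Network, Windows: 557×250/1336 = 104.2290
  Network, macOS: 557×486/1336 = 202.6213
  Network, Linux: 557×600/1336 = 250.1497
  Storage, Windows: 388×250/1336 = 72.6048
  Storage, macOS: 388×486/1336 = 141.1437
  Storage, Linux: 388×600/1336 = 174.2515
Contributions (O − E)²/E:
  (29 − 73.1662)²/73.1662 = 26.6606
  (141 − 142.2350)²/142.2350 = 0.0107
  (221 − 175.5988)²/175.5988 = 11.7385
  (115 − 104.2290)²/104.2290 = 1.1131
  (208 − 202.6213)²/202.6213 = 0.1428
  (234 − 250.1497)²/250.1497 = 1.0426
  (106 − 72.6048)²/72.6048 = 15.3604
  (137 − 141.1437)²/141.1437 = 0.1217
  (145 − 174.2515)²/174.2515 = 4.9104
χ² = 26.6606 + 0.0107 + 11.7385 + 1.1131 + 0.1428 + 1.0426 + 15.3604 + 0.1217 + 4.9104 = 61.101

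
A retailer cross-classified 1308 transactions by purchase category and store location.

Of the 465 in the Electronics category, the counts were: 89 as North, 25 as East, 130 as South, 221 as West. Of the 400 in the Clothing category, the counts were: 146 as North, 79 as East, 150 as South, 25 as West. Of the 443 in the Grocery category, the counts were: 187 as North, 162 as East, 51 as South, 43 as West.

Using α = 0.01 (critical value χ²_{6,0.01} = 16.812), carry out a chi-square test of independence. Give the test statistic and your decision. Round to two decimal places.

419.72; reject H₀

Row totals: 465, 400, 443. Column totals: 422, 266, 331, 289. Grand total N = 1308.
Expected counts (row total × column total / N):
  Electronics, North: 465×422/1308 = 150.023
  Electronics, East: 465×266/1308 = 94.564
  Electronics, South: 465×331/1308 = 117.672
  Electronics, West: 465×289/1308 = 102.741
  Clothing, North: 400×422/1308 = 129.052
  Clothing, East: 400×266/1308 = 81.346
  Clothing, South: 400×331/1308 = 101.223
  Clothing, West: 400×289/1308 = 88.379
  Grocery, North: 443×422/1308 = 142.925
  Grocery, East: 443×266/1308 = 90.090
  Grocery, South: 443×331/1308 = 112.105
  Grocery, West: 443×289/1308 = 97.880
Contributions (O − E)²/E:
  (89 − 150.023)²/150.023 = 24.8216
  (25 − 94.564)²/94.564 = 51.1733
  (130 − 117.672)²/117.672 = 1.2916
  (221 − 102.741)²/102.741 = 136.1208
  (146 − 129.052)²/129.052 = 2.2257
  (79 − 81.346)²/81.346 = 0.0677
  (150 − 101.223)²/101.223 = 23.5045
  (25 − 88.379)²/88.379 = 45.4508
  (187 − 142.925)²/142.925 = 13.5918
  (162 − 90.090)²/90.090 = 57.3987
  (51 − 112.105)²/112.105 = 33.3065
  (43 − 97.880)²/97.880 = 30.7705
χ² = 24.8216 + 51.1733 + 1.2916 + 136.1208 + 2.2257 + 0.0677 + 23.5045 + 45.4508 + 13.5918 + 57.3987 + 33.3065 + 30.7705 = 419.72
df = (3−1)(4−1) = 6. Since 419.72 > 16.812, reject the null hypothesis of independence at α = 0.01.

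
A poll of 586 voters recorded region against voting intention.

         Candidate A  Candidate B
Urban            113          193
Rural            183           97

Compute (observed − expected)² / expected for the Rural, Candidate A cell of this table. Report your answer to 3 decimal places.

12.216

Row total (Rural) = 280; column total (Candidate A) = 296; N = 586.
Expected count E = 280 × 296 / 586 = 141.43345.
Contribution = (O − E)²/E = (183 − 141.43345)² / 141.43345 = 12.216.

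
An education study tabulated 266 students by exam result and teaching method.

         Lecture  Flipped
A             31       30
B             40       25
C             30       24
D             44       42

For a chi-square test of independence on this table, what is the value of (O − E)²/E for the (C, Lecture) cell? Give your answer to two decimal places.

Row total (C) = 54; column total (Lecture) = 145; N = 266.
Expected count E = 54 × 145 / 266 = 29.436.
Contribution = (O − E)²/E = (30 − 29.436)² / 29.436 = 0.01.

0.01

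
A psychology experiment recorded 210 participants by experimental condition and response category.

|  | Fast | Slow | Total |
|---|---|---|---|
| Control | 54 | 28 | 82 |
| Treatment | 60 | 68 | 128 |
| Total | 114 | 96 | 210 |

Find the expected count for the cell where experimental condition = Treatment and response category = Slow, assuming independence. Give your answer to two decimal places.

Row total (Treatment) = 128; column total (Slow) = 96; grand total N = 210.
Expected count = (row total × column total) / N = 128 × 96 / 210 = 58.51.

58.51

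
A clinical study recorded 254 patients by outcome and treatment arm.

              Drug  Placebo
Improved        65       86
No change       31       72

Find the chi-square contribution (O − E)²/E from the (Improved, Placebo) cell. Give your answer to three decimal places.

0.669

Row total (Improved) = 151; column total (Placebo) = 158; N = 254.
Expected count E = 151 × 158 / 254 = 93.9291.
Contribution = (O − E)²/E = (86 − 93.9291)² / 93.9291 = 0.669.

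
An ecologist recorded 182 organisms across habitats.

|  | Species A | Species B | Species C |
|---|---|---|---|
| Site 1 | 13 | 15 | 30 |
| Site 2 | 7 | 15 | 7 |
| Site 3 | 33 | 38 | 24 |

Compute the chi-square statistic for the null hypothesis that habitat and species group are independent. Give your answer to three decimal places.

Row totals: 58, 29, 95. Column totals: 53, 68, 61. Grand total N = 182.
Expected counts (row total × column total / N):
  Site 1, Species A: 58×53/182 = 16.8901
  Site 1, Species B: 58×68/182 = 21.6703
  Site 1, Species C: 58×61/182 = 19.4396
  Site 2, Species A: 29×53/182 = 8.4451
  Site 2, Species B: 29×68/182 = 10.8352
  Site 2, Species C: 29×61/182 = 9.7198
  Site 3, Species A: 95×53/182 = 27.6648
  Site 3, Species B: 95×68/182 = 35.4945
  Site 3, Species C: 95×61/182 = 31.8407
Contributions (O − E)²/E:
  (13 − 16.8901)²/16.8901 = 0.8960
  (15 − 21.6703)²/21.6703 = 2.0532
  (30 − 19.4396)²/19.4396 = 5.7368
  (7 − 8.4451)²/8.4451 = 0.2473
  (15 − 10.8352)²/10.8352 = 1.6009
  (7 − 9.7198)²/9.7198 = 0.7611
  (33 − 27.6648)²/27.6648 = 1.0289
  (38 − 35.4945)²/35.4945 = 0.1769
  (24 − 31.8407)²/31.8407 = 1.9308
χ² = 0.8960 + 2.0532 + 5.7368 + 0.2473 + 1.6009 + 0.7611 + 1.0289 + 0.1769 + 1.9308 = 14.432

14.432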